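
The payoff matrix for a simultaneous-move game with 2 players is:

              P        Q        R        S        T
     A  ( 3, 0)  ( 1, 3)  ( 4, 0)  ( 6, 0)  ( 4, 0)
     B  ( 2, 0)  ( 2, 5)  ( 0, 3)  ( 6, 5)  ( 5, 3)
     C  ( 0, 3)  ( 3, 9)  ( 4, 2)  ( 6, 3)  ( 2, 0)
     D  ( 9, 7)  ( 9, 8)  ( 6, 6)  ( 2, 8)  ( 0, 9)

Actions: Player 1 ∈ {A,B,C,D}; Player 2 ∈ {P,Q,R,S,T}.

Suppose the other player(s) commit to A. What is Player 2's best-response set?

u_2(P vs A) = 0
u_2(Q vs A) = 3
u_2(R vs A) = 0
u_2(S vs A) = 0
u_2(T vs A) = 0
max payoff 3 at {Q}

argmax u_2 = {Q}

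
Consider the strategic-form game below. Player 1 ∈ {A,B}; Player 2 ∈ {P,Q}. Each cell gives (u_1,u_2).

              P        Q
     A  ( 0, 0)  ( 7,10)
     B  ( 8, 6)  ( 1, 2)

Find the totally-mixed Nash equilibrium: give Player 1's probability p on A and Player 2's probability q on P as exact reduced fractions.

P1 indiff ⇒ q·0+(1-q)·7 = q·8+(1-q)·1 ⇒ q(-8) = (1-q)(-6) ⇒ q = 3/7
P2 indiff ⇒ p·0+(1-p)·6 = p·10+(1-p)·2 ⇒ p(-10) = (1-p)(-4) ⇒ p = 2/7

p=2/7, q=3/7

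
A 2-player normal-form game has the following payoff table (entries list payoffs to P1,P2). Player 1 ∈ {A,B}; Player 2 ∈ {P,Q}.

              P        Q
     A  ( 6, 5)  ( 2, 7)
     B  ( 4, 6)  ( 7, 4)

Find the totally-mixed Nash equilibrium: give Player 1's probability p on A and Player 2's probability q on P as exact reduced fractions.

(p,q) = (1/2, 5/7)

P1 indiff ⇒ q·6+(1-q)·2 = q·4+(1-q)·7 ⇒ q(2) = (1-q)(5) ⇒ q = 5/7
P2 indiff ⇒ p·5+(1-p)·6 = p·7+(1-p)·4 ⇒ p(-2) = (1-p)(-2) ⇒ p = 1/2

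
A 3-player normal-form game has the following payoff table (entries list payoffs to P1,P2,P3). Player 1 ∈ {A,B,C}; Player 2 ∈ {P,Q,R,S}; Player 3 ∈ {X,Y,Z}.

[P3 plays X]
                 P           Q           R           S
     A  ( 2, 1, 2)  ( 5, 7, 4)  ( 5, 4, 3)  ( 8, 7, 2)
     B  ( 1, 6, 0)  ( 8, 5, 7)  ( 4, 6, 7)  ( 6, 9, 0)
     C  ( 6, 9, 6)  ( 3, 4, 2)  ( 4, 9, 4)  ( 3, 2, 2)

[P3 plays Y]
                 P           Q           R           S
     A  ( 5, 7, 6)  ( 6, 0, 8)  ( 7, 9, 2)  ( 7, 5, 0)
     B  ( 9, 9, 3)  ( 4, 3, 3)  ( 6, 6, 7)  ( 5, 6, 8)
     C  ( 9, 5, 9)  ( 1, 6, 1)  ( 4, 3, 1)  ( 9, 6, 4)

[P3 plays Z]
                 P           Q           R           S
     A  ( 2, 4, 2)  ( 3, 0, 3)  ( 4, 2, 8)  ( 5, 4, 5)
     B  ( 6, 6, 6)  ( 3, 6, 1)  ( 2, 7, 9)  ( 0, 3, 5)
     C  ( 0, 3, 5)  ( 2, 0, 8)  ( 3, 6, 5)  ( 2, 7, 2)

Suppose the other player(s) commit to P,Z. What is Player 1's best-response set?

u_1(A vs P,Z) = 2
u_1(B vs P,Z) = 6
u_1(C vs P,Z) = 0
max payoff 6 at {B}

BR_1 = {B}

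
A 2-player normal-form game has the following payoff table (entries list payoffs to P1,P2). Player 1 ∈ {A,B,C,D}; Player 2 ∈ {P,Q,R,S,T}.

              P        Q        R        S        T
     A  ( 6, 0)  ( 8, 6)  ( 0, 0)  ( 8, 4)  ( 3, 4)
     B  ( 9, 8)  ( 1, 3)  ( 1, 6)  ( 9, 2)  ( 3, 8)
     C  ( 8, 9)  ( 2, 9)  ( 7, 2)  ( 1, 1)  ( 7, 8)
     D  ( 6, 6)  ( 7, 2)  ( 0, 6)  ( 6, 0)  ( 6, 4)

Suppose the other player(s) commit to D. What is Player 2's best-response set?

u_2(P vs D) = 6
u_2(Q vs D) = 2
u_2(R vs D) = 6
u_2(S vs D) = 0
u_2(T vs D) = 4
max payoff 6 at {P,R}

BR_2 = {P,R}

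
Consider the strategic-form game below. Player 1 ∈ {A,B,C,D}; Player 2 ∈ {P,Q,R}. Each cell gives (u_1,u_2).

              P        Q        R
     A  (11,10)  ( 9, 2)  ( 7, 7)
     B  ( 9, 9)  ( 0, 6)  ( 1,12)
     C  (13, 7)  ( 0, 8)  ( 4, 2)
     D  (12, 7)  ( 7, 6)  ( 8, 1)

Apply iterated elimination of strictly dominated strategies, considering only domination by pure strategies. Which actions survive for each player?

Survivors P1:{A,C,D} P2:{P,Q}

P1 drop B (A beats it: P:11>9 Q:9>0 R:7>1)
P2 drop R (P beats it: A:10>7 C:7>2 D:7>1)
P1→{A,C,D} P2→{P,Q}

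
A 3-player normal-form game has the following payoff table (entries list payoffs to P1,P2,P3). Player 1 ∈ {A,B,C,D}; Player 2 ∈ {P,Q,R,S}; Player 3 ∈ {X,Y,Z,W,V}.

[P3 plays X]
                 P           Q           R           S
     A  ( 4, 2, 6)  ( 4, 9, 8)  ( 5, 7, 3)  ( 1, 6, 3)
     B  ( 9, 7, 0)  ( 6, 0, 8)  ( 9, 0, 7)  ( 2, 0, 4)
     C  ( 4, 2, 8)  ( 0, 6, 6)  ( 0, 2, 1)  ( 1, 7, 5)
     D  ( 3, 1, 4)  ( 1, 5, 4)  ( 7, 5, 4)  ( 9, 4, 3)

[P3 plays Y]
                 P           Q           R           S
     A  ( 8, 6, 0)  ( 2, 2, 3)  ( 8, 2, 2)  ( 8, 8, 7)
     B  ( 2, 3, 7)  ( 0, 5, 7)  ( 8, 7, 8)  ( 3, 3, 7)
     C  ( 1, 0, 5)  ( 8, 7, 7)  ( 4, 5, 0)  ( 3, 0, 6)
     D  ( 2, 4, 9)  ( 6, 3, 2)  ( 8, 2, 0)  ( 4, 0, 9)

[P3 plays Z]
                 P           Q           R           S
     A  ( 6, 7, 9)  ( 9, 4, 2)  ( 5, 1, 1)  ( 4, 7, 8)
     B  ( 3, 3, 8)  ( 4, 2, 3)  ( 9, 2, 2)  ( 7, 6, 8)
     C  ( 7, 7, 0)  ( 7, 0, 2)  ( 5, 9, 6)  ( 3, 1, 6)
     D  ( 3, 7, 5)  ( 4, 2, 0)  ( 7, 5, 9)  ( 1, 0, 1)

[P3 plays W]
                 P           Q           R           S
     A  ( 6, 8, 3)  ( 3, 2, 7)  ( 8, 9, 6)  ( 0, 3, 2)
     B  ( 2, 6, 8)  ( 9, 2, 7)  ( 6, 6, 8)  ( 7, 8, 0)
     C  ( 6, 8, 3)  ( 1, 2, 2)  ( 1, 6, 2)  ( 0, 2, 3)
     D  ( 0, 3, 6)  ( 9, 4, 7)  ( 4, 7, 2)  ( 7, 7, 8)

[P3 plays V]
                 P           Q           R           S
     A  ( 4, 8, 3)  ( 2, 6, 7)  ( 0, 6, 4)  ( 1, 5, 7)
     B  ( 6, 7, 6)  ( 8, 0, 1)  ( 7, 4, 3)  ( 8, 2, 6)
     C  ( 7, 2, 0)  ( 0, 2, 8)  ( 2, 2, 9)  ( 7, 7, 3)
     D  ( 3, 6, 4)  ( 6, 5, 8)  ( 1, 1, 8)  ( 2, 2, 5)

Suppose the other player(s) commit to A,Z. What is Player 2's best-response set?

argmax u_2 = {P,S}

u_2(P vs A,Z) = 7
u_2(Q vs A,Z) = 4
u_2(R vs A,Z) = 1
u_2(S vs A,Z) = 7
max payoff 7 at {P,S}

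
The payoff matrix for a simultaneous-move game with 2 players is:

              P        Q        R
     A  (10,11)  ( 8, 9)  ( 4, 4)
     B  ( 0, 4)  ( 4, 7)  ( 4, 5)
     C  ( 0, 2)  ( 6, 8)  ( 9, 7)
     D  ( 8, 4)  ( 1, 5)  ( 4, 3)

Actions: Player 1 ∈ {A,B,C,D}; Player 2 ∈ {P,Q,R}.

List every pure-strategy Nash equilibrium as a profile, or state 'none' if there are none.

(A,P): NE
(A,Q): not NE [P2→P gives 11>9]
(A,R): not NE [P1→C gives 9>4; P2→P gives 11>4]
(B,P): not NE [P1→A gives 10>0; P2→Q gives 7>4]
(B,Q): not NE [P1→A gives 8>4]
(B,R): not NE [P1→C gives 9>4; P2→Q gives 7>5]
(C,P): not NE [P1→A gives 10>0; P2→Q gives 8>2]
(C,Q): not NE [P1→A gives 8>6]
(C,R): not NE [P2→Q gives 8>7]
(D,P): not NE [P1→A gives 10>8; P2→Q gives 5>4]
(D,Q): not NE [P1→A gives 8>1]
(D,R): not NE [P1→C gives 9>4; P2→Q gives 5>3]

Nash profiles: (A,P)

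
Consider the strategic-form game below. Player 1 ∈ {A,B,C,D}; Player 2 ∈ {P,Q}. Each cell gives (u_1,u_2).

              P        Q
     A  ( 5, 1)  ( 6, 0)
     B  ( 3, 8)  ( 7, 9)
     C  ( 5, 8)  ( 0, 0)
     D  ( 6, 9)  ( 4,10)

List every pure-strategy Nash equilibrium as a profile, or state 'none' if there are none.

PSNE = {(B,Q)}

(A,P): not NE [P1→D gives 6>5]
(A,Q): not NE [P1→B gives 7>6; P2→P gives 1>0]
(B,P): not NE [P1→D gives 6>3; P2→Q gives 9>8]
(B,Q): NE
(C,P): not NE [P1→D gives 6>5]
(C,Q): not NE [P1→B gives 7>0; P2→P gives 8>0]
(D,P): not NE [P2→Q gives 10>9]
(D,Q): not NE [P1→B gives 7>4]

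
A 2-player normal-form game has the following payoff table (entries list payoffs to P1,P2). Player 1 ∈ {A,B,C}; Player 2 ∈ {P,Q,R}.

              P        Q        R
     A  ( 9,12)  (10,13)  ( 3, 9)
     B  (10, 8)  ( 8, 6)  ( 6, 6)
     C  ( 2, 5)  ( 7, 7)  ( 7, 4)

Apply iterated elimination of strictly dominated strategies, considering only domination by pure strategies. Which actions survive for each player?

P2 drop R (P beats it: A:12>9 B:8>6 C:5>4)
P1 drop C (A beats it: P:9>2 Q:10>7)
P1→{A,B} P2→{P,Q}

Remaining: P1:{A,B} P2:{P,Q}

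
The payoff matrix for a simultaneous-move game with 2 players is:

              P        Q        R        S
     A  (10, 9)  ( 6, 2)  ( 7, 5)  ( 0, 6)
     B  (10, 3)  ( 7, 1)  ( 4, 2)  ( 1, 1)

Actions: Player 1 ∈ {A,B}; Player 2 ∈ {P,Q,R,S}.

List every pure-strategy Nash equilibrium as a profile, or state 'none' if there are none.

(A,P): NE
(A,Q): not NE [P1→B gives 7>6; P2→P gives 9>2]
(A,R): not NE [P2→P gives 9>5]
(A,S): not NE [P1→B gives 1>0; P2→P gives 9>6]
(B,P): NE
(B,Q): not NE [P2→P gives 3>1]
(B,R): not NE [P1→A gives 7>4; P2→P gives 3>2]
(B,S): not NE [P2→P gives 3>1]

PSNE = {(A,P), (B,P)}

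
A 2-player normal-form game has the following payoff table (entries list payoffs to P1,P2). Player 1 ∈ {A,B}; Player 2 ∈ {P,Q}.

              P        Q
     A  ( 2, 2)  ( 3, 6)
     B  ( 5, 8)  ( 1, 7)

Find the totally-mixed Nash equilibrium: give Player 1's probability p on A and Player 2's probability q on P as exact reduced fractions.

P1 indiff ⇒ q·2+(1-q)·3 = q·5+(1-q)·1 ⇒ q(-3) = (1-q)(-2) ⇒ q = 2/5
P2 indiff ⇒ p·2+(1-p)·8 = p·6+(1-p)·7 ⇒ p(-4) = (1-p)(-1) ⇒ p = 1/5

p=1/5, q=2/5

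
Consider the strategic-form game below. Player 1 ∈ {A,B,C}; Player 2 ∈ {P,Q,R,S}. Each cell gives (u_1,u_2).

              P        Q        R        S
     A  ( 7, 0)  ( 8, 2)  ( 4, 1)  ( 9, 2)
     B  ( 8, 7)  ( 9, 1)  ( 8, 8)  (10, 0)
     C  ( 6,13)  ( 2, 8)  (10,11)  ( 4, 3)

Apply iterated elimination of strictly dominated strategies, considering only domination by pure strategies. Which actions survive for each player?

P1 drop A (B beats it: P:8>7 Q:9>8 R:8>4 S:10>9)
P2 drop Q (P beats it: B:7>1 C:13>8)
P2 drop S (P beats it: B:7>0 C:13>3)
P1→{B,C} P2→{P,R}

IESDS → P1:{B,C} P2:{P,R}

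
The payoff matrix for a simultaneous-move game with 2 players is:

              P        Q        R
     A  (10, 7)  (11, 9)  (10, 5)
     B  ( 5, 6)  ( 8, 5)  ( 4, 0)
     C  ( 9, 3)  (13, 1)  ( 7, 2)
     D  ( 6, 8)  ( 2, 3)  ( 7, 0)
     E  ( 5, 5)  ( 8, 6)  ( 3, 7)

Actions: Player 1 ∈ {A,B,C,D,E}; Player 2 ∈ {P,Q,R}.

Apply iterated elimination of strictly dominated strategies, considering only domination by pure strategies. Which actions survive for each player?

P1 drop B (A beats it: P:10>5 Q:11>8 R:10>4)
P1 drop D (A beats it: P:10>6 Q:11>2 R:10>7)
P1 drop E (A beats it: P:10>5 Q:11>8 R:10>3)
P2 drop R (P beats it: A:7>5 C:3>2)
P1→{A,C} P2→{P,Q}

Survivors P1:{A,C} P2:{P,Q}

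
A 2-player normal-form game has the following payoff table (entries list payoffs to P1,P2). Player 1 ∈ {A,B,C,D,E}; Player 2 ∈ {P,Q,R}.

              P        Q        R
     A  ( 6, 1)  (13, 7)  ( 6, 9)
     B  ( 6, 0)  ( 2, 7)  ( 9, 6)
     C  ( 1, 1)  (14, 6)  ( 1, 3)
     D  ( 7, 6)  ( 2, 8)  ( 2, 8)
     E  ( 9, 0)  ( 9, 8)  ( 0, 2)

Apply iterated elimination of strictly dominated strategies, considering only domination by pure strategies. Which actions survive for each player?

P2 drop P (Q beats it: A:7>1 B:7>0 C:6>1 D:8>6 E:8>0)
P1 drop D (A beats it: Q:13>2 R:6>2)
P1 drop E (A beats it: Q:13>9 R:6>0)
P1→{A,B,C} P2→{Q,R}

Remaining: P1:{A,B,C} P2:{Q,R}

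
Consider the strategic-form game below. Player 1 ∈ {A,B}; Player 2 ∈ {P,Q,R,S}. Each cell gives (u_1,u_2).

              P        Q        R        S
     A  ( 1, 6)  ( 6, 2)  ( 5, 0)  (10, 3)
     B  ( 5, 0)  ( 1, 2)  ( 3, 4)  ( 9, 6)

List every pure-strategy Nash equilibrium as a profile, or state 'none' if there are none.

Equilibria: none

(A,P): not NE [P1→B gives 5>1]
(A,Q): not NE [P2→P gives 6>2]
(A,R): not NE [P2→P gives 6>0]
(A,S): not NE [P2→P gives 6>3]
(B,P): not NE [P2→S gives 6>0]
(B,Q): not NE [P1→A gives 6>1; P2→S gives 6>2]
(B,R): not NE [P1→A gives 5>3; P2→S gives 6>4]
(B,S): not NE [P1→A gives 10>9]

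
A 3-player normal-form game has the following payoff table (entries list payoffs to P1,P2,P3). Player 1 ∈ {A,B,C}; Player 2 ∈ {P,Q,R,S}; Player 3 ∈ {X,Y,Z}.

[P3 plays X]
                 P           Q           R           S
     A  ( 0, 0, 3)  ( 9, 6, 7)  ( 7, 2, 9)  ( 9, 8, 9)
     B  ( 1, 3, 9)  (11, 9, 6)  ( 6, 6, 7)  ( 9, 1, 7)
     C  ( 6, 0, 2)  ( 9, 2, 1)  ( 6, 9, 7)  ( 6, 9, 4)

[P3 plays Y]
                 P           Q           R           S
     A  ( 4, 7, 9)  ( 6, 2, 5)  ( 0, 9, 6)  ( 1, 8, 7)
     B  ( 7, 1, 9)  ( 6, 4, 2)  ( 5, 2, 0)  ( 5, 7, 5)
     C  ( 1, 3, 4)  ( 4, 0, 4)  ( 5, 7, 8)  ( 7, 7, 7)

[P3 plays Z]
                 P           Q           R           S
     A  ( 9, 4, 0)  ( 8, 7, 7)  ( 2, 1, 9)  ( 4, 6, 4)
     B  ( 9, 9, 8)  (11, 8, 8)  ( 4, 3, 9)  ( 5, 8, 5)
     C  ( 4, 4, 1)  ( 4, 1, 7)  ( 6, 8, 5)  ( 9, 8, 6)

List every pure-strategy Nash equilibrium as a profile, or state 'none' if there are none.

Nash profiles: (A,S,X), (C,R,Y), (C,S,Y)

(A,P,X): not NE [P1→C gives 6>0; P2→S gives 8>0; P3→Y gives 9>3]
(A,P,Y): not NE [P1→B gives 7>4; P2→R gives 9>7]
(A,P,Z): not NE [P2→Q gives 7>4; P3→Y gives 9>0]
(A,Q,X): not NE [P1→B gives 11>9; P2→S gives 8>6]
(A,Q,Y): not NE [P2→R gives 9>2; P3→Z gives 7>5]
(A,Q,Z): not NE [P1→B gives 11>8]
(A,R,X): not NE [P2→S gives 8>2]
(A,R,Y): not NE [P1→C gives 5>0; P3→Z gives 9>6]
(A,R,Z): not NE [P1→C gives 6>2; P2→Q gives 7>1]
(A,S,X): NE
(A,S,Y): not NE [P1→C gives 7>1; P2→R gives 9>8; P3→X gives 9>7]
(A,S,Z): not NE [P1→C gives 9>4; P2→Q gives 7>6; P3→X gives 9>4]
(B,P,X): not NE [P1→C gives 6>1; P2→Q gives 9>3]
(B,P,Y): not NE [P2→S gives 7>1]
(B,P,Z): not NE [P3→Y gives 9>8]
(B,Q,X): not NE [P3→Z gives 8>6]
(B,Q,Y): not NE [P2→S gives 7>4; P3→Z gives 8>2]
(B,Q,Z): not NE [P2→P gives 9>8]
(B,R,X): not NE [P1→A gives 7>6; P2→Q gives 9>6; P3→Z gives 9>7]
(B,R,Y): not NE [P2→S gives 7>2; P3→Z gives 9>0]
(B,R,Z): not NE [P1→C gives 6>4; P2→P gives 9>3]
(B,S,X): not NE [P2→Q gives 9>1]
(B,S,Y): not NE [P1→C gives 7>5; P3→X gives 7>5]
(B,S,Z): not NE [P1→C gives 9>5; P2→P gives 9>8; P3→X gives 7>5]
(C,P,X): not NE [P2→S gives 9>0; P3→Y gives 4>2]
(C,P,Y): not NE [P1→B gives 7>1; P2→S gives 7>3]
(C,P,Z): not NE [P1→B gives 9>4; P2→S gives 8>4; P3→Y gives 4>1]
(C,Q,X): not NE [P1→B gives 11>9; P2→S gives 9>2; P3→Z gives 7>1]
(C,Q,Y): not NE [P1→B gives 6>4; P2→S gives 7>0; P3→Z gives 7>4]
(C,Q,Z): not NE [P1→B gives 11>4; P2→S gives 8>1]
(C,R,X): not NE [P1→A gives 7>6; P3→Y gives 8>7]
(C,R,Y): NE
(C,R,Z): not NE [P3→Y gives 8>5]
(C,S,X): not NE [P1→B gives 9>6; P3→Y gives 7>4]
(C,S,Y): NE
(C,S,Z): not NE [P3→Y gives 7>6]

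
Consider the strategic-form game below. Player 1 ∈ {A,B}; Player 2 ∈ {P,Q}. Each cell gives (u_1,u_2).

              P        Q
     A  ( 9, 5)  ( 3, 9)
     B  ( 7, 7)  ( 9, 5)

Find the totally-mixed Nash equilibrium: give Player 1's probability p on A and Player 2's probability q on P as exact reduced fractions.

(p,q) = (1/3, 3/4)

P1 indiff ⇒ q·9+(1-q)·3 = q·7+(1-q)·9 ⇒ q(2) = (1-q)(6) ⇒ q = 3/4
P2 indiff ⇒ p·5+(1-p)·7 = p·9+(1-p)·5 ⇒ p(-4) = (1-p)(-2) ⇒ p = 1/3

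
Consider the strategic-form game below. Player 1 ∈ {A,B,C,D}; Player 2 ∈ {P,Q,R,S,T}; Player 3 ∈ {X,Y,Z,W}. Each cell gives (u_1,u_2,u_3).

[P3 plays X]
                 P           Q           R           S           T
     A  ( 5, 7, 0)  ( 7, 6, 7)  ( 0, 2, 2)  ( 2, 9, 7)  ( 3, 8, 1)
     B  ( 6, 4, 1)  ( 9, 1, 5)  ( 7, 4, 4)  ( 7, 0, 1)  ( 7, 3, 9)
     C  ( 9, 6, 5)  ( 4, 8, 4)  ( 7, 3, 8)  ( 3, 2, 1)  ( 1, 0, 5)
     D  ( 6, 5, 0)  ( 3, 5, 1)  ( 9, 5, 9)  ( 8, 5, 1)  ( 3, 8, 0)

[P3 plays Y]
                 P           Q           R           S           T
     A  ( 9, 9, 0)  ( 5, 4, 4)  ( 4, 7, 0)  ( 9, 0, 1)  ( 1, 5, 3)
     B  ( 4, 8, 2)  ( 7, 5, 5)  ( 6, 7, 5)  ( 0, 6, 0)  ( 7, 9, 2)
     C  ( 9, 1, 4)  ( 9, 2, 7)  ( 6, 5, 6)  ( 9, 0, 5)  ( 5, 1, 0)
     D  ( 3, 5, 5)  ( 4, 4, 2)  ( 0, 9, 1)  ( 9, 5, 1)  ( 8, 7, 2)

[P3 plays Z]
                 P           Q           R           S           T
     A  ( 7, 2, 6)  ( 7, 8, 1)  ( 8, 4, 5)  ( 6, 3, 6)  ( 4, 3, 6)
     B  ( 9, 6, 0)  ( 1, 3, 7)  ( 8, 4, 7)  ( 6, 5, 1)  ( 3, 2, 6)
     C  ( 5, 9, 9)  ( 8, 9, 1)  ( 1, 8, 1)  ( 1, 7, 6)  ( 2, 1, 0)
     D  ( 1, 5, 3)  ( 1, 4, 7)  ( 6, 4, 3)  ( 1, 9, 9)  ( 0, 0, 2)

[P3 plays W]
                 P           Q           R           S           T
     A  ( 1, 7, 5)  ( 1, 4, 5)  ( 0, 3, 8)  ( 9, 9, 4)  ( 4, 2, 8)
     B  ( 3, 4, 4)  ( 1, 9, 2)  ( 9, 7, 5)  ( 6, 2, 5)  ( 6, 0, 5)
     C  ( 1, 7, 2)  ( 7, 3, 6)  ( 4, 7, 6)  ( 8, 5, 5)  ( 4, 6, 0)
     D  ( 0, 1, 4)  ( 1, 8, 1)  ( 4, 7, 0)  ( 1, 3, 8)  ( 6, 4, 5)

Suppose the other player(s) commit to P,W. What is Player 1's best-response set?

u_1(A vs P,W) = 1
u_1(B vs P,W) = 3
u_1(C vs P,W) = 1
u_1(D vs P,W) = 0
max payoff 3 at {B}

BR_1 = {B}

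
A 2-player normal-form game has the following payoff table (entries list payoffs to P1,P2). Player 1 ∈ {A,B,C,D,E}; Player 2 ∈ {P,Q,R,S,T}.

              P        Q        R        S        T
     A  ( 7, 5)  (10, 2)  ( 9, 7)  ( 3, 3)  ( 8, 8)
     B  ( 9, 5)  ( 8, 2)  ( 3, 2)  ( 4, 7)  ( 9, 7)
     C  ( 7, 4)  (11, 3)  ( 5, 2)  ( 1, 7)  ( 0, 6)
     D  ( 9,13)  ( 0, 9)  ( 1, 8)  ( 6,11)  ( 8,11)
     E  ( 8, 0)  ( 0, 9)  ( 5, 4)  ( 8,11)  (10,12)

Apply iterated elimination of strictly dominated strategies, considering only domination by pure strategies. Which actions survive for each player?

Survivors P1:{B,D,E} P2:{P,S,T}

P2 drop Q (S beats it: A:3>2 B:7>2 C:7>3 D:11>9 E:11>9)
P2 drop R (T beats it: A:8>7 B:7>2 C:6>2 D:11>8 E:12>4)
P1 drop A (B beats it: P:9>7 S:4>3 T:9>8)
P1 drop C (B beats it: P:9>7 S:4>1 T:9>0)
P1→{B,D,E} P2→{P,S,T}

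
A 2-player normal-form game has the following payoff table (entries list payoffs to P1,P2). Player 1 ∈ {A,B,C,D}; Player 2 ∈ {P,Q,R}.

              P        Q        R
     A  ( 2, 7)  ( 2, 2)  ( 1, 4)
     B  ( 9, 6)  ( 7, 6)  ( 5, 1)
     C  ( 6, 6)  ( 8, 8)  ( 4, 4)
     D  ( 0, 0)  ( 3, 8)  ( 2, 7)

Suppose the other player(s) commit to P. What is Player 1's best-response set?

BR_1 = {B}

u_1(A vs P) = 2
u_1(B vs P) = 9
u_1(C vs P) = 6
u_1(D vs P) = 0
max payoff 9 at {B}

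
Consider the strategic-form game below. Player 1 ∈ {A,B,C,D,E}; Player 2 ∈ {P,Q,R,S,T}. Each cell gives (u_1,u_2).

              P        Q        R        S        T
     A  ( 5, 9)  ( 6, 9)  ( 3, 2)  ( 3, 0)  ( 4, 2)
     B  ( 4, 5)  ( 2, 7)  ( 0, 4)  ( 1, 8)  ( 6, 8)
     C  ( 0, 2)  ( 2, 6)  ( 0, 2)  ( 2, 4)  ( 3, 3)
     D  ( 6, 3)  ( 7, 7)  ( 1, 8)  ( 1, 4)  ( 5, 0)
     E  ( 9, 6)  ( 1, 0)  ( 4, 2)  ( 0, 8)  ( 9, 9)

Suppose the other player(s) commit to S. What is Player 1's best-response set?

P1 best: {A}

u_1(A vs S) = 3
u_1(B vs S) = 1
u_1(C vs S) = 2
u_1(D vs S) = 1
u_1(E vs S) = 0
max payoff 3 at {A}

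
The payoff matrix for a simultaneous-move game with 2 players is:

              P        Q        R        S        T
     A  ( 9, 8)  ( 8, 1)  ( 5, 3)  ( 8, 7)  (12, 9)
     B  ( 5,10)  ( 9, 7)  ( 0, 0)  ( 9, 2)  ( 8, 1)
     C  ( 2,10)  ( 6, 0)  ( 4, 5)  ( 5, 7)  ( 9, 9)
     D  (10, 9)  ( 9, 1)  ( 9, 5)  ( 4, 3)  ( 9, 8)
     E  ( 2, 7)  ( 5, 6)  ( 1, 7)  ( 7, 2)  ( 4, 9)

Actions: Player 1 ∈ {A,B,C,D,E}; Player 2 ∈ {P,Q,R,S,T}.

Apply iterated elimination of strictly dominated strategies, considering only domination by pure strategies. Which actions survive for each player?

P1 drop C (A beats it: P:9>2 Q:8>6 R:5>4 S:8>5 T:12>9)
P1 drop E (A beats it: P:9>2 Q:8>5 R:5>1 S:8>7 T:12>4)
P2 drop Q (P beats it: A:8>1 B:10>7 D:9>1)
P2 drop R (P beats it: A:8>3 B:10>0 D:9>5)
P2 drop S (P beats it: A:8>7 B:10>2 D:9>3)
P1 drop B (A beats it: P:9>5 T:12>8)
P1→{A,D} P2→{P,T}

Survivors P1:{A,D} P2:{P,T}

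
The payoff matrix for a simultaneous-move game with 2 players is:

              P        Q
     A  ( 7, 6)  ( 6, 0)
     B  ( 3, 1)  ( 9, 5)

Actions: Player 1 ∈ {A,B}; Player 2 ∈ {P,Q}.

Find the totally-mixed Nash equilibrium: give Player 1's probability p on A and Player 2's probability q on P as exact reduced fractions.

P1 indiff ⇒ q·7+(1-q)·6 = q·3+(1-q)·9 ⇒ q(4) = (1-q)(3) ⇒ q = 3/7
P2 indiff ⇒ p·6+(1-p)·1 = p·0+(1-p)·5 ⇒ p(6) = (1-p)(4) ⇒ p = 2/5

P1 mixes 2/5 on A; P2 mixes 3/7 on P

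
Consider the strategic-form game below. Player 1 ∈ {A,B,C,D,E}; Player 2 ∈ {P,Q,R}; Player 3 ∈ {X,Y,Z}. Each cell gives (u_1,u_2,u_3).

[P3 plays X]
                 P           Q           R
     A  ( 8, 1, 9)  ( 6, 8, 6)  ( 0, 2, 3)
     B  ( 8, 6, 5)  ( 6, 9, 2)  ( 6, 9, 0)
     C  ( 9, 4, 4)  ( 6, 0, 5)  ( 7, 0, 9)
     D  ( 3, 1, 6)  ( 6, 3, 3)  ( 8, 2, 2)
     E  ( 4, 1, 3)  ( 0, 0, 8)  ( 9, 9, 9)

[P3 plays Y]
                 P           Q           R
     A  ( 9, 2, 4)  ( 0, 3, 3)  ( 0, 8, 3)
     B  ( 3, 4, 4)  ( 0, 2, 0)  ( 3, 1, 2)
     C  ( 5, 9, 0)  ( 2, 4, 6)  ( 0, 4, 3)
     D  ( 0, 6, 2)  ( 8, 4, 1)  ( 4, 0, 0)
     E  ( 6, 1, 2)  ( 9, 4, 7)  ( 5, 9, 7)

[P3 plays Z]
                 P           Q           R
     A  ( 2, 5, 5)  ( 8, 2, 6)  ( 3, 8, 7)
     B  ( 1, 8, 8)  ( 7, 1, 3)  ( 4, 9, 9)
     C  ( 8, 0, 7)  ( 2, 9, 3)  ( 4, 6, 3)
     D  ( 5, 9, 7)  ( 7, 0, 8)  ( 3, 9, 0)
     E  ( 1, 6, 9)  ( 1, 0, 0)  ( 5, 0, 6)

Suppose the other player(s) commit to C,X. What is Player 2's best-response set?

argmax u_2 = {P}

u_2(P vs C,X) = 4
u_2(Q vs C,X) = 0
u_2(R vs C,X) = 0
max payoff 4 at {P}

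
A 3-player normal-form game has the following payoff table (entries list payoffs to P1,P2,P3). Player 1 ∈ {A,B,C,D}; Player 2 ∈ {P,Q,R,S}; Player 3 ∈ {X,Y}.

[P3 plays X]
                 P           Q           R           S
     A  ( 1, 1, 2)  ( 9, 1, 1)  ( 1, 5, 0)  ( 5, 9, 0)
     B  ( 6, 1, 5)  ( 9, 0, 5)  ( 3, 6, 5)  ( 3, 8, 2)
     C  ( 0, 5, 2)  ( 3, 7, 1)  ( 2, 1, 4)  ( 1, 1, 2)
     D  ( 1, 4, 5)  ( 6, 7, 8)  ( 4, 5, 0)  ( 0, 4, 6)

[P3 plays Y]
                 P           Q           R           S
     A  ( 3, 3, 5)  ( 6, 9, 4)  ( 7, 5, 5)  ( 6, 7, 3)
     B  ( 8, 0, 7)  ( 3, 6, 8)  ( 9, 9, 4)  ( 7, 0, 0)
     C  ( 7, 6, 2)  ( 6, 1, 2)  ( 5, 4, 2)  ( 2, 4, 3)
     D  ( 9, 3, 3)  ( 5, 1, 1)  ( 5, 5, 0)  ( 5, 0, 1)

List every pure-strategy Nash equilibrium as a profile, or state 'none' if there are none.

(A,P,X): not NE [P1→B gives 6>1; P2→S gives 9>1; P3→Y gives 5>2]
(A,P,Y): not NE [P1→D gives 9>3; P2→Q gives 9>3]
(A,Q,X): not NE [P2→S gives 9>1; P3→Y gives 4>1]
(A,Q,Y): NE
(A,R,X): not NE [P1→D gives 4>1; P2→S gives 9>5; P3→Y gives 5>0]
(A,R,Y): not NE [P1→B gives 9>7; P2→Q gives 9>5]
(A,S,X): not NE [P3→Y gives 3>0]
(A,S,Y): not NE [P1→B gives 7>6; P2→Q gives 9>7]
(B,P,X): not NE [P2→S gives 8>1; P3→Y gives 7>5]
(B,P,Y): not NE [P1→D gives 9>8; P2→R gives 9>0]
(B,Q,X): not NE [P2→S gives 8>0; P3→Y gives 8>5]
(B,Q,Y): not NE [P1→C gives 6>3; P2→R gives 9>6]
(B,R,X): not NE [P1→D gives 4>3; P2→S gives 8>6]
(B,R,Y): not NE [P3→X gives 5>4]
(B,S,X): not NE [P1→A gives 5>3]
(B,S,Y): not NE [P2→R gives 9>0; P3→X gives 2>0]
(C,P,X): not NE [P1→B gives 6>0; P2→Q gives 7>5]
(C,P,Y): not NE [P1→D gives 9>7]
(C,Q,X): not NE [P1→B gives 9>3; P3→Y gives 2>1]
(C,Q,Y): not NE [P2→P gives 6>1]
(C,R,X): not NE [P1→D gives 4>2; P2→Q gives 7>1]
(C,R,Y): not NE [P1→B gives 9>5; P2→P gives 6>4; P3→X gives 4>2]
(C,S,X): not NE [P1→A gives 5>1; P2→Q gives 7>1; P3→Y gives 3>2]
(C,S,Y): not NE [P1→B gives 7>2; P2→P gives 6>4]
(D,P,X): not NE [P1→B gives 6>1; P2→Q gives 7>4]
(D,P,Y): not NE [P2→R gives 5>3; P3→X gives 5>3]
(D,Q,X): not NE [P1→B gives 9>6]
(D,Q,Y): not NE [P1→C gives 6>5; P2→R gives 5>1; P3→X gives 8>1]
(D,R,X): not NE [P2→Q gives 7>5]
(D,R,Y): not NE [P1→B gives 9>5]
(D,S,X): not NE [P1→A gives 5>0; P2→Q gives 7>4]
(D,S,Y): not NE [P1→B gives 7>5; P2→R gives 5>0; P3→X gives 6>1]

Nash profiles: (A,Q,Y)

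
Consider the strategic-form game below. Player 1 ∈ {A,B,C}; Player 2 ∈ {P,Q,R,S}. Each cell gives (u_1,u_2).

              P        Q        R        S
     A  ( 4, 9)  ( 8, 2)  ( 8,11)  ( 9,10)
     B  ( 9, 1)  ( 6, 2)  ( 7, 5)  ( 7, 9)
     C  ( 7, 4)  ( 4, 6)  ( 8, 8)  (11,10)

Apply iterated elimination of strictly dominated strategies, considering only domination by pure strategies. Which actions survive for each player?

P2 drop P (R beats it: A:11>9 B:5>1 C:8>4)
P1 drop B (A beats it: Q:8>6 R:8>7 S:9>7)
P2 drop Q (R beats it: A:11>2 C:8>6)
P1→{A,C} P2→{R,S}

Remaining: P1:{A,C} P2:{R,S}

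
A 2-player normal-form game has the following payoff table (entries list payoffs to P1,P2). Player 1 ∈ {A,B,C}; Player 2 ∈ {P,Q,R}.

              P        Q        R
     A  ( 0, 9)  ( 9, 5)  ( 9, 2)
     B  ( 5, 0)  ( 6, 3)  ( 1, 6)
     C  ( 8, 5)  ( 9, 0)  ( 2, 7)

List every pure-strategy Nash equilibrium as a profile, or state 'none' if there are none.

PSNE: ∅

(A,P): not NE [P1→C gives 8>0]
(A,Q): not NE [P2→P gives 9>5]
(A,R): not NE [P2→P gives 9>2]
(B,P): not NE [P1→C gives 8>5; P2→R gives 6>0]
(B,Q): not NE [P1→C gives 9>6; P2→R gives 6>3]
(B,R): not NE [P1→A gives 9>1]
(C,P): not NE [P2→R gives 7>5]
(C,Q): not NE [P2→R gives 7>0]
(C,R): not NE [P1→A gives 9>2]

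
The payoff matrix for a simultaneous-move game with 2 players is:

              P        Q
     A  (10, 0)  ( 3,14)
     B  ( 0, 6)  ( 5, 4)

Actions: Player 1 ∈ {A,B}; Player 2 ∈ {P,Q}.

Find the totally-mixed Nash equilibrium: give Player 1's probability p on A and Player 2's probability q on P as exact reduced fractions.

p=1/8, q=1/6

P1 indiff ⇒ q·10+(1-q)·3 = q·0+(1-q)·5 ⇒ q(10) = (1-q)(2) ⇒ q = 1/6
P2 indiff ⇒ p·0+(1-p)·6 = p·14+(1-p)·4 ⇒ p(-14) = (1-p)(-2) ⇒ p = 1/8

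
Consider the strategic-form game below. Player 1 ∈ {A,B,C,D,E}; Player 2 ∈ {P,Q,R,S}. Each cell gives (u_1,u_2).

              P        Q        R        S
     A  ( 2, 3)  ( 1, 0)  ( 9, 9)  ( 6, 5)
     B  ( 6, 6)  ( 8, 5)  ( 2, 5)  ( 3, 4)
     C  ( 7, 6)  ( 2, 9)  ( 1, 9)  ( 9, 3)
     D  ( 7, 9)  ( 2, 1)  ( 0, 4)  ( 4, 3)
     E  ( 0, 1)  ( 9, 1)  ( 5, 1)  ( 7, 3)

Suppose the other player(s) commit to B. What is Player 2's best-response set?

P2 best: {P}

u_2(P vs B) = 6
u_2(Q vs B) = 5
u_2(R vs B) = 5
u_2(S vs B) = 4
max payoff 6 at {P}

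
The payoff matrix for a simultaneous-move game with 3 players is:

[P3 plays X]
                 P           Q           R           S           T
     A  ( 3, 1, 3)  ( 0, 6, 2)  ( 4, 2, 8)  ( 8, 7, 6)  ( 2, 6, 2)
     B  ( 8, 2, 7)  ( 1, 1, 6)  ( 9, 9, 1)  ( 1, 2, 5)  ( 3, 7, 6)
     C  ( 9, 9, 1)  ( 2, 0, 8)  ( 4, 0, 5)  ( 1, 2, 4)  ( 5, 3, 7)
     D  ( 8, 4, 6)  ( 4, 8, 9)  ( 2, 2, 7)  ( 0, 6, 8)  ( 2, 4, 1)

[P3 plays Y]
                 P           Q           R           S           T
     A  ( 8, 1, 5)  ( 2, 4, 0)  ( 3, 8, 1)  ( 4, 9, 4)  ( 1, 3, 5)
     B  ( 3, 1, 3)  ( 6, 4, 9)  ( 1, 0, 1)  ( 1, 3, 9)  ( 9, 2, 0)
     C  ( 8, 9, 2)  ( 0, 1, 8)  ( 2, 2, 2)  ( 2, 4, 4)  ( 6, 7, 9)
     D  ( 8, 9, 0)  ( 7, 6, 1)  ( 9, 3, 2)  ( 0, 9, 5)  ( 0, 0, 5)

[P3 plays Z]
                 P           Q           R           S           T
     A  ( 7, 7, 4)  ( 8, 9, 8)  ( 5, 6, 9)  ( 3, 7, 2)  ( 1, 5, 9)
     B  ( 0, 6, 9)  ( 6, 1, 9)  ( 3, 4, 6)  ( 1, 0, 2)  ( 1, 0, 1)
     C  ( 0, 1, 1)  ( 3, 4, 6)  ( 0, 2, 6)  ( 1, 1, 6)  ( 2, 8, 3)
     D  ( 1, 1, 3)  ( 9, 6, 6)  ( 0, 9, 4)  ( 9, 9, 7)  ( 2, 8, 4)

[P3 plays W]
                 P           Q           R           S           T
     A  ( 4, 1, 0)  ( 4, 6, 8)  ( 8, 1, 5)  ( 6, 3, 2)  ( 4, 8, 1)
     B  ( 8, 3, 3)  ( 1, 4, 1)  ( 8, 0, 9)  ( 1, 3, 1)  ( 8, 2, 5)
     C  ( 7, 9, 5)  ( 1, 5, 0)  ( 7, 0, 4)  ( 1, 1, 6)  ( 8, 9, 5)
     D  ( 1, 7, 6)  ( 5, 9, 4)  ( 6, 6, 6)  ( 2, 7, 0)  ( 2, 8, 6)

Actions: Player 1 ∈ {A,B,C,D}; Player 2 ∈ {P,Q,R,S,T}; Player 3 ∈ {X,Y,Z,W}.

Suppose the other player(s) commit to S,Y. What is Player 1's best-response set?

BR_1 = {A}

u_1(A vs S,Y) = 4
u_1(B vs S,Y) = 1
u_1(C vs S,Y) = 2
u_1(D vs S,Y) = 0
max payoff 4 at {A}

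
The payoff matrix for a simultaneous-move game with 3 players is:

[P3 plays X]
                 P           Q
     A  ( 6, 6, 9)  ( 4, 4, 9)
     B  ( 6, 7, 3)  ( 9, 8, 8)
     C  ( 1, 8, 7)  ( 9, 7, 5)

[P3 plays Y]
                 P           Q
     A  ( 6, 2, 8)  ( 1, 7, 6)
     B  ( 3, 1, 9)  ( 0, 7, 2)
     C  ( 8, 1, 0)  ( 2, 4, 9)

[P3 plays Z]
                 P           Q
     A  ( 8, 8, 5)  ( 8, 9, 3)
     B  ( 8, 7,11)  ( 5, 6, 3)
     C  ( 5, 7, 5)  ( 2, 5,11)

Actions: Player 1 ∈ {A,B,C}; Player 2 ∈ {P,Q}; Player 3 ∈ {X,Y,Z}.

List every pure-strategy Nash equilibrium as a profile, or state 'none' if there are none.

(A,P,X): NE
(A,P,Y): not NE [P1→C gives 8>6; P2→Q gives 7>2; P3→X gives 9>8]
(A,P,Z): not NE [P2→Q gives 9>8; P3→X gives 9>5]
(A,Q,X): not NE [P1→C gives 9>4; P2→P gives 6>4]
(A,Q,Y): not NE [P1→C gives 2>1; P3→X gives 9>6]
(A,Q,Z): not NE [P3→X gives 9>3]
(B,P,X): not NE [P2→Q gives 8>7; P3→Z gives 11>3]
(B,P,Y): not NE [P1→C gives 8>3; P2→Q gives 7>1; P3→Z gives 11>9]
(B,P,Z): NE
(B,Q,X): NE
(B,Q,Y): not NE [P1→C gives 2>0; P3→X gives 8>2]
(B,Q,Z): not NE [P1→A gives 8>5; P2→P gives 7>6; P3→X gives 8>3]
(C,P,X): not NE [P1→B gives 6>1]
(C,P,Y): not NE [P2→Q gives 4>1; P3→X gives 7>0]
(C,P,Z): not NE [P1→B gives 8>5; P3→X gives 7>5]
(C,Q,X): not NE [P2→P gives 8>7; P3→Z gives 11>5]
(C,Q,Y): not NE [P3→Z gives 11>9]
(C,Q,Z): not NE [P1→A gives 8>2; P2→P gives 7>5]

PSNE = {(A,P,X), (B,P,Z), (B,Q,X)}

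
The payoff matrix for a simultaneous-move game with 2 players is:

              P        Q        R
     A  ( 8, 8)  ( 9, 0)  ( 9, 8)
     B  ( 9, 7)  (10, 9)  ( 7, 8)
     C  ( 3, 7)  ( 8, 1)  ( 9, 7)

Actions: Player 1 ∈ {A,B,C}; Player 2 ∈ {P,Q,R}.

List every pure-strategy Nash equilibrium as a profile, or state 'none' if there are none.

Nash profiles: (A,R), (B,Q), (C,R)

(A,P): not NE [P1→B gives 9>8]
(A,Q): not NE [P1→B gives 10>9; P2→R gives 8>0]
(A,R): NE
(B,P): not NE [P2→Q gives 9>7]
(B,Q): NE
(B,R): not NE [P1→C gives 9>7; P2→Q gives 9>8]
(C,P): not NE [P1→B gives 9>3]
(C,Q): not NE [P1→B gives 10>8; P2→R gives 7>1]
(C,R): NE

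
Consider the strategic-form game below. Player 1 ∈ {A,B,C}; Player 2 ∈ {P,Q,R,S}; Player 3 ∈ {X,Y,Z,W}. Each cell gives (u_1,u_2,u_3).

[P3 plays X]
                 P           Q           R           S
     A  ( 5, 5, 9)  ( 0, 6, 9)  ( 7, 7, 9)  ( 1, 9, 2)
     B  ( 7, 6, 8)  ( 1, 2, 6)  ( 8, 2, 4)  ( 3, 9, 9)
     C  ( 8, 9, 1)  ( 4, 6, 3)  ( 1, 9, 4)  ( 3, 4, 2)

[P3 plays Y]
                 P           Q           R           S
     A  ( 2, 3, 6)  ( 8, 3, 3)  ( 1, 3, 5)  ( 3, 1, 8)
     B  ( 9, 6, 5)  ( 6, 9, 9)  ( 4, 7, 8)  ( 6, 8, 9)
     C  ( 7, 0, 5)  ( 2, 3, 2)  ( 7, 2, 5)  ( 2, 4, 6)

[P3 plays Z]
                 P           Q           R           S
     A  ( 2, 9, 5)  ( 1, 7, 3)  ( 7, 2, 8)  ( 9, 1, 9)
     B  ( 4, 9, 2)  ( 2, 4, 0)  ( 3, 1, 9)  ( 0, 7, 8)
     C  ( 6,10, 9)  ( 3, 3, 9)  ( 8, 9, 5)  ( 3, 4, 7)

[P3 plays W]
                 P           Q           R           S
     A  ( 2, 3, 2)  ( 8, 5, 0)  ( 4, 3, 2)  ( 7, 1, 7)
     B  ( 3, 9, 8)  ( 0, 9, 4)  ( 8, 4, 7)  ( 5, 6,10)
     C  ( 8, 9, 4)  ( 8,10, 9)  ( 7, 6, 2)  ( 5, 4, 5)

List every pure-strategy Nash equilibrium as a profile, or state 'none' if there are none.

NE set: (C,P,Z), (C,Q,W)

(A,P,X): not NE [P1→C gives 8>5; P2→S gives 9>5]
(A,P,Y): not NE [P1→B gives 9>2; P3→X gives 9>6]
(A,P,Z): not NE [P1→C gives 6>2; P3→X gives 9>5]
(A,P,W): not NE [P1→C gives 8>2; P2→Q gives 5>3; P3→X gives 9>2]
(A,Q,X): not NE [P1→C gives 4>0; P2→S gives 9>6]
(A,Q,Y): not NE [P3→X gives 9>3]
(A,Q,Z): not NE [P1→C gives 3>1; P2→P gives 9>7; P3→X gives 9>3]
(A,Q,W): not NE [P3→X gives 9>0]
(A,R,X): not NE [P1→B gives 8>7; P2→S gives 9>7]
(A,R,Y): not NE [P1→C gives 7>1; P3→X gives 9>5]
(A,R,Z): not NE [P1→C gives 8>7; P2→P gives 9>2; P3→X gives 9>8]
(A,R,W): not NE [P1→B gives 8>4; P2→Q gives 5>3; P3→X gives 9>2]
(A,S,X): not NE [P1→C gives 3>1; P3→Z gives 9>2]
(A,S,Y): not NE [P1→B gives 6>3; P2→R gives 3>1; P3→Z gives 9>8]
(A,S,Z): not NE [P2→P gives 9>1]
(A,S,W): not NE [P2→Q gives 5>1; P3→Z gives 9>7]
(B,P,X): not NE [P1→C gives 8>7; P2→S gives 9>6]
(B,P,Y): not NE [P2→Q gives 9>6; P3→W gives 8>5]
(B,P,Z): not NE [P1→C gives 6>4; P3→W gives 8>2]
(B,P,W): not NE [P1→C gives 8>3]
(B,Q,X): not NE [P1→C gives 4>1; P2→S gives 9>2; P3→Y gives 9>6]
(B,Q,Y): not NE [P1→A gives 8>6]
(B,Q,Z): not NE [P1→C gives 3>2; P2→P gives 9>4; P3→Y gives 9>0]
(B,Q,W): not NE [P1→C gives 8>0; P3→Y gives 9>4]
(B,R,X): not NE [P2→S gives 9>2; P3→Z gives 9>4]
(B,R,Y): not NE [P1→C gives 7>4; P2→Q gives 9>7; P3→Z gives 9>8]
(B,R,Z): not NE [P1→C gives 8>3; P2→P gives 9>1]
(B,R,W): not NE [P2→Q gives 9>4; P3→Z gives 9>7]
(B,S,X): not NE [P3→W gives 10>9]
(B,S,Y): not NE [P2→Q gives 9>8; P3→W gives 10>9]
(B,S,Z): not NE [P1→A gives 9>0; P2→P gives 9>7; P3→W gives 10>8]
(B,S,W): not NE [P1→A gives 7>5; P2→Q gives 9>6]
(C,P,X): not NE [P3→Z gives 9>1]
(C,P,Y): not NE [P1→B gives 9>7; P2→S gives 4>0; P3→Z gives 9>5]
(C,P,Z): NE
(C,P,W): not NE [P2→Q gives 10>9; P3→Z gives 9>4]
(C,Q,X): not NE [P2→R gives 9>6; P3→W gives 9>3]
(C,Q,Y): not NE [P1→A gives 8>2; P2→S gives 4>3; P3→W gives 9>2]
(C,Q,Z): not NE [P2→P gives 10>3]
(C,Q,W): NE
(C,R,X): not NE [P1→B gives 8>1; P3→Z gives 5>4]
(C,R,Y): not NE [P2→S gives 4>2]
(C,R,Z): not NE [P2→P gives 10>9]
(C,R,W): not NE [P1→B gives 8>7; P2→Q gives 10>6; P3→Z gives 5>2]
(C,S,X): not NE [P2→R gives 9>4; P3→Z gives 7>2]
(C,S,Y): not NE [P1→B gives 6>2; P3→Z gives 7>6]
(C,S,Z): not NE [P1→A gives 9>3; P2→P gives 10>4]
(C,S,W): not NE [P1→A gives 7>5; P2→Q gives 10>4; P3→Z gives 7>5]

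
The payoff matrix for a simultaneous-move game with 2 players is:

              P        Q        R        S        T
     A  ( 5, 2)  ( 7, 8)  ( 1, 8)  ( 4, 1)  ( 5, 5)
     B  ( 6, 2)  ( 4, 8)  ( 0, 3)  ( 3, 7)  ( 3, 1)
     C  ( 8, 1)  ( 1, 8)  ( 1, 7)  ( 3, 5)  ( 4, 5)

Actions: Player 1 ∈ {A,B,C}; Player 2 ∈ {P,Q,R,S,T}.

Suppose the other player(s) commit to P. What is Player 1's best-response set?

u_1(A vs P) = 5
u_1(B vs P) = 6
u_1(C vs P) = 8
max payoff 8 at {C}

P1 best: {C}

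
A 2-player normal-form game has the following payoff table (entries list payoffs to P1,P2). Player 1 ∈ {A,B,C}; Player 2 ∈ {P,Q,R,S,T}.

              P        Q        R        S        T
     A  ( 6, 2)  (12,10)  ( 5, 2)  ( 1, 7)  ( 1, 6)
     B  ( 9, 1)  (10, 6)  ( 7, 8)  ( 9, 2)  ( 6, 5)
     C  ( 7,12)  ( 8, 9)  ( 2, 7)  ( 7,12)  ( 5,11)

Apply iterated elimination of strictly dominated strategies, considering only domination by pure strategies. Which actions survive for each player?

Survivors P1:{A,B} P2:{Q,R}

P1 drop C (B beats it: P:9>7 Q:10>8 R:7>2 S:9>7 T:6>5)
P2 drop P (Q beats it: A:10>2 B:6>1)
P2 drop S (Q beats it: A:10>7 B:6>2)
P2 drop T (Q beats it: A:10>6 B:6>5)
P1→{A,B} P2→{Q,R}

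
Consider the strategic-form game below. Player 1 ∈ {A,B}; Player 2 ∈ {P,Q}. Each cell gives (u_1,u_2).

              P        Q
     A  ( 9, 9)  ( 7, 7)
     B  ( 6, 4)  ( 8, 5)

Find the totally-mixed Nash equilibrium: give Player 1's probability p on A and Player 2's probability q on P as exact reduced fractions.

P1 indiff ⇒ q·9+(1-q)·7 = q·6+(1-q)·8 ⇒ q(3) = (1-q)(1) ⇒ q = 1/4
P2 indiff ⇒ p·9+(1-p)·4 = p·7+(1-p)·5 ⇒ p(2) = (1-p)(1) ⇒ p = 1/3

(p,q) = (1/3, 1/4)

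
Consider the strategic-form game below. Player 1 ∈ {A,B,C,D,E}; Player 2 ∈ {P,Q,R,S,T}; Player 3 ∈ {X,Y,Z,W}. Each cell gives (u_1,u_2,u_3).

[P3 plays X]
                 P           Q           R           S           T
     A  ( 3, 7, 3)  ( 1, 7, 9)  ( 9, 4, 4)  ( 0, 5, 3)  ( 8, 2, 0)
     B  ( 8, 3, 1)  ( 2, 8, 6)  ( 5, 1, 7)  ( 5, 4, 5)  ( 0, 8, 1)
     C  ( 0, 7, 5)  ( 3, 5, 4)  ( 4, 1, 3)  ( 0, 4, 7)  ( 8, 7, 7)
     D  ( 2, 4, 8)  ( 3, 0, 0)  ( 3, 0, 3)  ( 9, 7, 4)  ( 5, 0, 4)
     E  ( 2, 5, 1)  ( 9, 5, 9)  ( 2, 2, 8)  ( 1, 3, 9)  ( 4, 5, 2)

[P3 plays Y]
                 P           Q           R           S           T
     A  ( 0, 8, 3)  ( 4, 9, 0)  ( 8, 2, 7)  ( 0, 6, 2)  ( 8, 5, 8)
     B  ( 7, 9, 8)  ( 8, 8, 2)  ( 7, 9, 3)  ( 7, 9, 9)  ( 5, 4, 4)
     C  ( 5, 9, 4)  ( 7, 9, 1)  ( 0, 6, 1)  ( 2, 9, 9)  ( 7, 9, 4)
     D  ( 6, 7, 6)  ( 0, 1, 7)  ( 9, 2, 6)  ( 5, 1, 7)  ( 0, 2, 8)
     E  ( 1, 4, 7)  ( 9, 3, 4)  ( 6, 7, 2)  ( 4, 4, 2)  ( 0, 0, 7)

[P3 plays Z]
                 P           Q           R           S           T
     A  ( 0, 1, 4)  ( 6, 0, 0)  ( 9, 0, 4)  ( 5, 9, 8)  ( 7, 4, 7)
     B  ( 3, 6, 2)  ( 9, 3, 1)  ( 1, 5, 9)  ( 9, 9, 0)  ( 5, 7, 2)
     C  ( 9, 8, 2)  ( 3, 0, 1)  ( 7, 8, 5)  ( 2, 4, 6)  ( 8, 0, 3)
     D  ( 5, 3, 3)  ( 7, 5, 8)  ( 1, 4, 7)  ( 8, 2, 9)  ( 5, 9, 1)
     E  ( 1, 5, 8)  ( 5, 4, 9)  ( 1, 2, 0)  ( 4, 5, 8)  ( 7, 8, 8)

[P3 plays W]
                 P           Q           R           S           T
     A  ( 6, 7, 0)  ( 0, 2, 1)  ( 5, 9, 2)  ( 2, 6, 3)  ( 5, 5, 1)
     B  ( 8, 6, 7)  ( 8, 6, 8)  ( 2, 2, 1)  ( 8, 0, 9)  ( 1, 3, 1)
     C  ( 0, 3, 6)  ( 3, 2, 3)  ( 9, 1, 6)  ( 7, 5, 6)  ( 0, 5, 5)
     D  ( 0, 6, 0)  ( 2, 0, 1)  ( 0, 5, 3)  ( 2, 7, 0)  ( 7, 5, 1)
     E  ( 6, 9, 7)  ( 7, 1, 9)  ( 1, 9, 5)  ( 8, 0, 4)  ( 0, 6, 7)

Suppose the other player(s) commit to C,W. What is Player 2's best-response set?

BR_2 = {S,T}

u_2(P vs C,W) = 3
u_2(Q vs C,W) = 2
u_2(R vs C,W) = 1
u_2(S vs C,W) = 5
u_2(T vs C,W) = 5
max payoff 5 at {S,T}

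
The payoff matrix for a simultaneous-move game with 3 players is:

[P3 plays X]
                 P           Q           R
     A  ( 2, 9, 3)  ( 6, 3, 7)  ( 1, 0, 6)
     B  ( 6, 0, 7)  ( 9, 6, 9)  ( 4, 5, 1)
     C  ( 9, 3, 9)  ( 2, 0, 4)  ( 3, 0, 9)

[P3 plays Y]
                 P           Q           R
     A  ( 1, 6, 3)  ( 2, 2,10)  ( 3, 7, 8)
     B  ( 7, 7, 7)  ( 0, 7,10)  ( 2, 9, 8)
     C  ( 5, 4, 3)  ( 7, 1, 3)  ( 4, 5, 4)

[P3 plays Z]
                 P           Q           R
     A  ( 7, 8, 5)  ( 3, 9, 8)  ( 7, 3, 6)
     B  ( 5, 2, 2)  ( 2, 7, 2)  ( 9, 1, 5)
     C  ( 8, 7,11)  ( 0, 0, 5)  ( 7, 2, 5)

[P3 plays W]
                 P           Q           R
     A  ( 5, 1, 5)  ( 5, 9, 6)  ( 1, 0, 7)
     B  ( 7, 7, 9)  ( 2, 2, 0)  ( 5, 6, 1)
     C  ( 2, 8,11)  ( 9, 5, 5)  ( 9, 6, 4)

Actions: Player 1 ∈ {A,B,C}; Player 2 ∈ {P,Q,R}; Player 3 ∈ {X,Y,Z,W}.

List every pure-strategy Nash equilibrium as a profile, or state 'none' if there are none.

(A,P,X): not NE [P1→C gives 9>2; P3→W gives 5>3]
(A,P,Y): not NE [P1→B gives 7>1; P2→R gives 7>6; P3→W gives 5>3]
(A,P,Z): not NE [P1→C gives 8>7; P2→Q gives 9>8]
(A,P,W): not NE [P1→B gives 7>5; P2→Q gives 9>1]
(A,Q,X): not NE [P1→B gives 9>6; P2→P gives 9>3; P3→Y gives 10>7]
(A,Q,Y): not NE [P1→C gives 7>2; P2→R gives 7>2]
(A,Q,Z): not NE [P3→Y gives 10>8]
(A,Q,W): not NE [P1→C gives 9>5; P3→Y gives 10>6]
(A,R,X): not NE [P1→B gives 4>1; P2→P gives 9>0; P3→Y gives 8>6]
(A,R,Y): not NE [P1→C gives 4>3]
(A,R,Z): not NE [P1→B gives 9>7; P2→Q gives 9>3; P3→Y gives 8>6]
(A,R,W): not NE [P1→C gives 9>1; P2→Q gives 9>0; P3→Y gives 8>7]
(B,P,X): not NE [P1→C gives 9>6; P2→Q gives 6>0; P3→W gives 9>7]
(B,P,Y): not NE [P2→R gives 9>7; P3→W gives 9>7]
(B,P,Z): not NE [P1→C gives 8>5; P2→Q gives 7>2; P3→W gives 9>2]
(B,P,W): NE
(B,Q,X): not NE [P3→Y gives 10>9]
(B,Q,Y): not NE [P1→C gives 7>0; P2→R gives 9>7]
(B,Q,Z): not NE [P1→A gives 3>2; P3→Y gives 10>2]
(B,Q,W): not NE [P1→C gives 9>2; P2→P gives 7>2; P3→Y gives 10>0]
(B,R,X): not NE [P2→Q gives 6>5; P3→Y gives 8>1]
(B,R,Y): not NE [P1→C gives 4>2]
(B,R,Z): not NE [P2→Q gives 7>1; P3→Y gives 8>5]
(B,R,W): not NE [P1→C gives 9>5; P2→P gives 7>6; P3→Y gives 8>1]
(C,P,X): not NE [P3→W gives 11>9]
(C,P,Y): not NE [P1→B gives 7>5; P2→R gives 5>4; P3→W gives 11>3]
(C,P,Z): NE
(C,P,W): not NE [P1→B gives 7>2]
(C,Q,X): not NE [P1→B gives 9>2; P2→P gives 3>0; P3→W gives 5>4]
(C,Q,Y): not NE [P2→R gives 5>1; P3→W gives 5>3]
(C,Q,Z): not NE [P1→A gives 3>0; P2→P gives 7>0]
(C,Q,W): not NE [P2→P gives 8>5]
(C,R,X): not NE [P1→B gives 4>3; P2→P gives 3>0]
(C,R,Y): not NE [P3→X gives 9>4]
(C,R,Z): not NE [P1→B gives 9>7; P2→P gives 7>2; P3→X gives 9>5]
(C,R,W): not NE [P2→P gives 8>6; P3→X gives 9>4]

PSNE = {(B,P,W), (C,P,Z)}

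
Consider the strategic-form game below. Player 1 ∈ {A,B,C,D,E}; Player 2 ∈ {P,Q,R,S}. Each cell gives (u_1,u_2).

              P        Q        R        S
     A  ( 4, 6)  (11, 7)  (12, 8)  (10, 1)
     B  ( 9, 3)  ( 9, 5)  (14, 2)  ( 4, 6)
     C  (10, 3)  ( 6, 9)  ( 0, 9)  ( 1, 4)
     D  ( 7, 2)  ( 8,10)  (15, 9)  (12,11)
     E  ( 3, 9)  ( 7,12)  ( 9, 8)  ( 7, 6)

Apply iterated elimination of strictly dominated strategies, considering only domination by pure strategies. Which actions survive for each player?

Survivors P1:{A,B,D} P2:{Q,R,S}

P1 drop E (A beats it: P:4>3 Q:11>7 R:12>9 S:10>7)
P2 drop P (Q beats it: A:7>6 B:5>3 C:9>3 D:10>2)
P1 drop C (A beats it: Q:11>6 R:12>0 S:10>1)
P1→{A,B,D} P2→{Q,R,S}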